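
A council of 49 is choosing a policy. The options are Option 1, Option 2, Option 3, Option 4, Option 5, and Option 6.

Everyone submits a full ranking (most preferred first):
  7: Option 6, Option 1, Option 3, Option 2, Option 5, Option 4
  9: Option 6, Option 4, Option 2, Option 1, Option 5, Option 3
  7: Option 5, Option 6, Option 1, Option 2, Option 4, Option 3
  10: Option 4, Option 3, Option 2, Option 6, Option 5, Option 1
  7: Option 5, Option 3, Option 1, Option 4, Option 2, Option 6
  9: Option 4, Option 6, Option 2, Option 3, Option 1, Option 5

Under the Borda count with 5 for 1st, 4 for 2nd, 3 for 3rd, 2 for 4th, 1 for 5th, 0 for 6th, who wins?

Option 6

Option 1: 7×4 + 9×2 + 7×3 + 10×0 + 7×3 + 9×1 = 97
Option 2: 7×2 + 9×3 + 7×2 + 10×3 + 7×1 + 9×3 = 119
Option 3: 7×3 + 9×0 + 7×0 + 10×4 + 7×4 + 9×2 = 107
Option 4: 7×0 + 9×4 + 7×1 + 10×5 + 7×2 + 9×5 = 152
Option 5: 7×1 + 9×1 + 7×5 + 10×1 + 7×5 + 9×0 = 96
Option 6: 7×5 + 9×5 + 7×4 + 10×2 + 7×0 + 9×4 = 164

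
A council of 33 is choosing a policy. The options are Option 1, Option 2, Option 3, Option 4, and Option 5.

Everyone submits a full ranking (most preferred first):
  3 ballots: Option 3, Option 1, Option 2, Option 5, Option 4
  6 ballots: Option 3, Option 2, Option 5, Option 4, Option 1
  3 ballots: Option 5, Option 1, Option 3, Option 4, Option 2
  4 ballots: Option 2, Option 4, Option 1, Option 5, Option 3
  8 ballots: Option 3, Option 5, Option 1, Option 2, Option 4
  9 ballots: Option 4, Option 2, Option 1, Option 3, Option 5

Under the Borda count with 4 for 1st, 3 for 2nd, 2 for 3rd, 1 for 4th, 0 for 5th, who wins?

Option 3

Option 1: 3×3 + 6×0 + 3×3 + 4×2 + 8×2 + 9×2 = 60
Option 2: 3×2 + 6×3 + 3×0 + 4×4 + 8×1 + 9×3 = 75
Option 3: 3×4 + 6×4 + 3×2 + 4×0 + 8×4 + 9×1 = 83
Option 4: 3×0 + 6×1 + 3×1 + 4×3 + 8×0 + 9×4 = 57
Option 5: 3×1 + 6×2 + 3×4 + 4×1 + 8×3 + 9×0 = 55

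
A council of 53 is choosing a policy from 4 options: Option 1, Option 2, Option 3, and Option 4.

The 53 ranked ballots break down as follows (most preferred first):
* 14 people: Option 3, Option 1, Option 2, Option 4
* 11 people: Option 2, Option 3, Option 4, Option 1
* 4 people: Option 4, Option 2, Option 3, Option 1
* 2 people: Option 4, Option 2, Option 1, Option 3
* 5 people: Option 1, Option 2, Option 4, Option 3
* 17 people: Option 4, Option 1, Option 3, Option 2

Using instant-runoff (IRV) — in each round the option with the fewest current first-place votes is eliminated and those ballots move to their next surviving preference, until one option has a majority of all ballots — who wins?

Option 2

Round 1: Option 1 5, Option 2 11, Option 3 14, Option 4 23. Option 1 eliminated.
Round 2: Option 2 16, Option 3 14, Option 4 23. Option 3 eliminated.
Round 3: Option 2 30, Option 4 23. Option 2 has a majority (≥27).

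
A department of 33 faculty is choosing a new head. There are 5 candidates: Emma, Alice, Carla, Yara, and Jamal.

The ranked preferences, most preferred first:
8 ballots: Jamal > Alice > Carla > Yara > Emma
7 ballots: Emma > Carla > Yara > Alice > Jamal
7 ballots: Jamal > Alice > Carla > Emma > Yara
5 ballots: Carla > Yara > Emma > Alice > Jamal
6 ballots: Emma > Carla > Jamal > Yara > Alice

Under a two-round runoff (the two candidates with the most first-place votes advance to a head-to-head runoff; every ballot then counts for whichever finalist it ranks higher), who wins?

Emma

Round 1 first-place votes: Emma 13, Alice 0, Carla 5, Yara 0, Jamal 15. Jamal and Emma advance.
Runoff: Jamal is ranked above Emma on 15 ballots, Emma above Jamal on 18.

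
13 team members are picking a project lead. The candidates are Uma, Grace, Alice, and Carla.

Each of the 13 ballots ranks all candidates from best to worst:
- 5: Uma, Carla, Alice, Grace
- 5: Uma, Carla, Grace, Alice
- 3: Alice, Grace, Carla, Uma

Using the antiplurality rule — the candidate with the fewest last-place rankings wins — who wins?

Last-place votes: Uma 3, Grace 5, Alice 5, Carla 0.

Carla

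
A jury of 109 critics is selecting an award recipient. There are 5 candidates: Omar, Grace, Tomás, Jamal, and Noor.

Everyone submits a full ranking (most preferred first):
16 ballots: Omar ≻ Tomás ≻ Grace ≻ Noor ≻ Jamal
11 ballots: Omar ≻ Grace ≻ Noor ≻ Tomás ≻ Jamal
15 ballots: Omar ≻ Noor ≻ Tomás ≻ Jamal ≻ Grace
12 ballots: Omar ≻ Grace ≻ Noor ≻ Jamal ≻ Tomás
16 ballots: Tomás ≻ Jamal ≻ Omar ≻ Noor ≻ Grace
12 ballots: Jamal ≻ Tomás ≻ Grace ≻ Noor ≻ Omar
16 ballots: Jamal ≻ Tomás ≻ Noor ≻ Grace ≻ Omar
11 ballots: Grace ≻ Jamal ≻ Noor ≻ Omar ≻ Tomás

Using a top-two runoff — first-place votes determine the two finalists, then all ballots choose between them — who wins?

Jamal

Round 1 first-place votes: Omar 54, Grace 11, Tomás 16, Jamal 28, Noor 0. Omar and Jamal advance.
Runoff: Omar is ranked above Jamal on 54 ballots, Jamal above Omar on 55.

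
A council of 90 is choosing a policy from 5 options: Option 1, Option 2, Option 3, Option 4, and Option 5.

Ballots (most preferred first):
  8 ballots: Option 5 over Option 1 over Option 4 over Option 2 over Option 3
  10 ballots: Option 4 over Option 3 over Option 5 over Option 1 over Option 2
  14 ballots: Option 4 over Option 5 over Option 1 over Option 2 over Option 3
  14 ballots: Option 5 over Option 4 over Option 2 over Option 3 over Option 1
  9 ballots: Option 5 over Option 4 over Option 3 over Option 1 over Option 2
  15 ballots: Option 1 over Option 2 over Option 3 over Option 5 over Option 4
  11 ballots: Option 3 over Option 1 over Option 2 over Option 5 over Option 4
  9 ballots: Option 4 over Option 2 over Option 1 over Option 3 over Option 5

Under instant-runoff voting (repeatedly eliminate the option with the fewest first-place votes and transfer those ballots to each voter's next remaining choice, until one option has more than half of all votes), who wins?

Option 5

Round 1: Option 1 15, Option 2 0, Option 3 11, Option 4 33, Option 5 31. Option 2 eliminated.
Round 2: Option 1 15, Option 3 11, Option 4 33, Option 5 31. Option 3 eliminated.
Round 3: Option 1 26, Option 4 33, Option 5 31. Option 1 eliminated.
Round 4: Option 4 33, Option 5 57. Option 5 has a majority (≥46).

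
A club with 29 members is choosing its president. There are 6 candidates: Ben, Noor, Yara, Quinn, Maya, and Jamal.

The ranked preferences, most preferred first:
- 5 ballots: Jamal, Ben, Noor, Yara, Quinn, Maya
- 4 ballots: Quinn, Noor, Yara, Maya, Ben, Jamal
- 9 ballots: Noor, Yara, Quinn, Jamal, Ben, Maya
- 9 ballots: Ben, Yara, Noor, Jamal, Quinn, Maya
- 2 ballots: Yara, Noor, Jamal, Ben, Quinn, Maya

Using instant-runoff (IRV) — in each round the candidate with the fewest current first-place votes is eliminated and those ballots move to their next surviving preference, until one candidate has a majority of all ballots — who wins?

Noor

Round 1: Ben 9, Noor 9, Yara 2, Quinn 4, Maya 0, Jamal 5. Maya eliminated.
Round 2: Ben 9, Noor 9, Yara 2, Quinn 4, Jamal 5. Yara eliminated.
Round 3: Ben 9, Noor 11, Quinn 4, Jamal 5. Quinn eliminated.
Round 4: Ben 9, Noor 15, Jamal 5. Noor has a majority (≥15).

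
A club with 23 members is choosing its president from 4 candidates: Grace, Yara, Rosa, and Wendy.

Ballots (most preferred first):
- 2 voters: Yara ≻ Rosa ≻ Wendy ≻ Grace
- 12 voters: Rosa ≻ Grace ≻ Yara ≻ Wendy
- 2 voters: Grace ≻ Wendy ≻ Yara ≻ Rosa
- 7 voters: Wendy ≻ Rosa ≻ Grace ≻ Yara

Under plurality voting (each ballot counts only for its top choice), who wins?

First-place votes: Grace 2, Yara 2, Rosa 12, Wendy 7.

Rosa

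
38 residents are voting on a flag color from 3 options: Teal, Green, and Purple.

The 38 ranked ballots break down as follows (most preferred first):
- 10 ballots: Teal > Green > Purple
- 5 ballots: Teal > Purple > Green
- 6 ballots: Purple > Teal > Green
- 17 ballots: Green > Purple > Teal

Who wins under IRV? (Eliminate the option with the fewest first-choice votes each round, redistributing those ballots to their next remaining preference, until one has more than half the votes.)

Teal

Round 1: Teal 15, Green 17, Purple 6. Purple eliminated.
Round 2: Teal 21, Green 17. Teal has a majority (≥20).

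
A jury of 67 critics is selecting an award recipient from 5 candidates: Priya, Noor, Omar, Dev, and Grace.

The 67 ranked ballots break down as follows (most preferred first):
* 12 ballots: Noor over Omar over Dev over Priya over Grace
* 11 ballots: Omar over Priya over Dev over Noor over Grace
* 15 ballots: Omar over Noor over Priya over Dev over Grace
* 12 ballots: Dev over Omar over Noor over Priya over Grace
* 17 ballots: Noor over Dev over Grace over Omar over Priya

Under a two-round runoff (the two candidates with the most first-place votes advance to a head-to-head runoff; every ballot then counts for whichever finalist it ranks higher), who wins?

Round 1 first-place votes: Priya 0, Noor 29, Omar 26, Dev 12, Grace 0. Noor and Omar advance.
Runoff: Noor is ranked above Omar on 29 ballots, Omar above Noor on 38.

Omar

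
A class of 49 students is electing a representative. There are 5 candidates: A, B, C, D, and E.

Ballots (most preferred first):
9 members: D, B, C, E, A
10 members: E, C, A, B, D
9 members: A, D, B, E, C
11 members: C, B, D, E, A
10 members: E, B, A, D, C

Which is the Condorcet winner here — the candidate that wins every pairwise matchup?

B

B vs A: 30–19
B vs C: 28–21
B vs D: 31–18
B vs E: 29–20
B beats every other candidate.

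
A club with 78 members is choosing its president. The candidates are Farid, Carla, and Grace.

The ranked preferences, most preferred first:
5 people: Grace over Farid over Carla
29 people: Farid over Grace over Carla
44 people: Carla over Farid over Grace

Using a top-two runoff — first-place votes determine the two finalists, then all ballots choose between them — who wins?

Carla

Round 1 first-place votes: Farid 29, Carla 44, Grace 5. Carla and Farid advance.
Runoff: Carla is ranked above Farid on 44 ballots, Farid above Carla on 34.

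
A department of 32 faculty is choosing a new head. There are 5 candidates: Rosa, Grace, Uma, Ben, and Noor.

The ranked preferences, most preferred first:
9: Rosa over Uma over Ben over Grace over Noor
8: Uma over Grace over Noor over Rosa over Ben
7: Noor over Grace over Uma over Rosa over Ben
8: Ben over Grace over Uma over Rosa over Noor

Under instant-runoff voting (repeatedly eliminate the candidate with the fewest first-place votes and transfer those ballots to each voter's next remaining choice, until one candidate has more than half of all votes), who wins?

Round 1: Rosa 9, Grace 0, Uma 8, Ben 8, Noor 7. Grace eliminated.
Round 2: Rosa 9, Uma 8, Ben 8, Noor 7. Noor eliminated.
Round 3: Rosa 9, Uma 15, Ben 8. Ben eliminated.
Round 4: Rosa 9, Uma 23. Uma has a majority (≥17).

Uma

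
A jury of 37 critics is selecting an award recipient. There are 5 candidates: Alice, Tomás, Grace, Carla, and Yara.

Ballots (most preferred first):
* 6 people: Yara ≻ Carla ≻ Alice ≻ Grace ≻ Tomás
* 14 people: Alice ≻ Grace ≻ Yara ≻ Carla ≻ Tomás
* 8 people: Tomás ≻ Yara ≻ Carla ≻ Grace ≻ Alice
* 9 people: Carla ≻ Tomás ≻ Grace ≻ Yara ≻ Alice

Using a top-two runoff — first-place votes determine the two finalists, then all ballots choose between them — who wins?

Round 1 first-place votes: Alice 14, Tomás 8, Grace 0, Carla 9, Yara 6. Alice and Carla advance.
Runoff: Alice is ranked above Carla on 14 ballots, Carla above Alice on 23.

Carla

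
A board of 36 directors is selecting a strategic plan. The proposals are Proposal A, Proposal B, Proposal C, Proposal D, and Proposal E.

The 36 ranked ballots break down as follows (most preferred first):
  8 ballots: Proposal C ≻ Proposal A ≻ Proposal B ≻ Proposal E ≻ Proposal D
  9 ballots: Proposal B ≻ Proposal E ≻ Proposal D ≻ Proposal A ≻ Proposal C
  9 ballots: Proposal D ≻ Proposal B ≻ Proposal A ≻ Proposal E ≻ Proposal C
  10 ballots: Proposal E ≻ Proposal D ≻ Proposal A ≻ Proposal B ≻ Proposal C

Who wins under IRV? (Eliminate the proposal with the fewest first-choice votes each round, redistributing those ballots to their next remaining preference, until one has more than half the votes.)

Round 1: Proposal A 0, Proposal B 9, Proposal C 8, Proposal D 9, Proposal E 10. Proposal A eliminated.
Round 2: Proposal B 9, Proposal C 8, Proposal D 9, Proposal E 10. Proposal C eliminated.
Round 3: Proposal B 17, Proposal D 9, Proposal E 10. Proposal D eliminated.
Round 4: Proposal B 26, Proposal E 10. Proposal B has a majority (≥19).

Proposal B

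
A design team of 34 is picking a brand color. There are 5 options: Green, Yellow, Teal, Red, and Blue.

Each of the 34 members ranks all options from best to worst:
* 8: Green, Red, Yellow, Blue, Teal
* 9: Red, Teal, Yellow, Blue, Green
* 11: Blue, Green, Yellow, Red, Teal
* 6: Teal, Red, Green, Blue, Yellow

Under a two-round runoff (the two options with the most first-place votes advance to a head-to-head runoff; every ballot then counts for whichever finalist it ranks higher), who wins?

Round 1 first-place votes: Green 8, Yellow 0, Teal 6, Red 9, Blue 11. Blue and Red advance.
Runoff: Blue is ranked above Red on 11 ballots, Red above Blue on 23.

Red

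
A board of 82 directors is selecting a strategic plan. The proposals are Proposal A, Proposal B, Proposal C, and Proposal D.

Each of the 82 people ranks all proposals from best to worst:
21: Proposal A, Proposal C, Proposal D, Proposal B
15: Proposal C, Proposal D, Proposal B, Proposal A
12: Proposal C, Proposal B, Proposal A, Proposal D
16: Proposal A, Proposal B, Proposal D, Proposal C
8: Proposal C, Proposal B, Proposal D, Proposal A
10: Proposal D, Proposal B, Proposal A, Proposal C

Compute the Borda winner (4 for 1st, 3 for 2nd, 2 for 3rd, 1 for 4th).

Proposal A: 21×4 + 15×1 + 12×2 + 16×4 + 8×1 + 10×2 = 215
Proposal B: 21×1 + 15×2 + 12×3 + 16×3 + 8×3 + 10×3 = 189
Proposal C: 21×3 + 15×4 + 12×4 + 16×1 + 8×4 + 10×1 = 229
Proposal D: 21×2 + 15×3 + 12×1 + 16×2 + 8×2 + 10×4 = 187

Proposal C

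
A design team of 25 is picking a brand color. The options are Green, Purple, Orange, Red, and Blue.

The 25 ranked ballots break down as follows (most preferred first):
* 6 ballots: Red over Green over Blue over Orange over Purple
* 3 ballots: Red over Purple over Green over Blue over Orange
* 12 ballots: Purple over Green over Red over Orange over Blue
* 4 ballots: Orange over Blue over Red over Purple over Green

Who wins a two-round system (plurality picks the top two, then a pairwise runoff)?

Red

Round 1 first-place votes: Green 0, Purple 12, Orange 4, Red 9, Blue 0. Purple and Red advance.
Runoff: Purple is ranked above Red on 12 ballots, Red above Purple on 13.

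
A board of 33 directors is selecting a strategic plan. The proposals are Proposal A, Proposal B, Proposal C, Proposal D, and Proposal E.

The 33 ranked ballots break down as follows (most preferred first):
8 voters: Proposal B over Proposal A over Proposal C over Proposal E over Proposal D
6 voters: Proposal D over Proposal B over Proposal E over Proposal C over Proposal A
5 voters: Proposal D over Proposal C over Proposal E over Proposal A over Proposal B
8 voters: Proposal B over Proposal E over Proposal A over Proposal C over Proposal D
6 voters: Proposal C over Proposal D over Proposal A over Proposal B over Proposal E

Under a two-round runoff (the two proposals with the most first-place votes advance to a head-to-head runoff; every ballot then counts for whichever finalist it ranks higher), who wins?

Round 1 first-place votes: Proposal A 0, Proposal B 16, Proposal C 6, Proposal D 11, Proposal E 0. Proposal B and Proposal D advance.
Runoff: Proposal B is ranked above Proposal D on 16 ballots, Proposal D above Proposal B on 17.

Proposal D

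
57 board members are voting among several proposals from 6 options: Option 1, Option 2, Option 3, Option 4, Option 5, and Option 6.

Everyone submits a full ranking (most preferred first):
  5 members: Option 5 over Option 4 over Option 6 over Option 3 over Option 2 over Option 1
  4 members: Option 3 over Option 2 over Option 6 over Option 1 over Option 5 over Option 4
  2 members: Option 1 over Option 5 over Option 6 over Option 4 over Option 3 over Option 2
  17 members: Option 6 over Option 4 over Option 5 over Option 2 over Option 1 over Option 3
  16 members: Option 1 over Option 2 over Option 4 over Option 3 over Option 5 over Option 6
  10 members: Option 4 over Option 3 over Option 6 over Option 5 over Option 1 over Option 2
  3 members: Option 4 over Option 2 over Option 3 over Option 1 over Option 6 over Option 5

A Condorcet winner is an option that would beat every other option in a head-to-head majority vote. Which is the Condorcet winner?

Option 4 vs Option 1: 35–22
Option 4 vs Option 2: 37–20
Option 4 vs Option 3: 53–4
Option 4 vs Option 5: 46–11
Option 4 vs Option 6: 34–23
Option 4 beats every other option.

Option 4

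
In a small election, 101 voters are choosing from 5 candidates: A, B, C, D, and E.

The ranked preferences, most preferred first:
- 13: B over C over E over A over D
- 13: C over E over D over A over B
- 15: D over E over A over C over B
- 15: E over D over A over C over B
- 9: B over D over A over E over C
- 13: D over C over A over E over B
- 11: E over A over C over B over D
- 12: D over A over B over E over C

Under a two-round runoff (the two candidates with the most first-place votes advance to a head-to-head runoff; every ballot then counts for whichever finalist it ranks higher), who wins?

E

Round 1 first-place votes: A 0, B 22, C 13, D 40, E 26. D and E advance.
Runoff: D is ranked above E on 49 ballots, E above D on 52.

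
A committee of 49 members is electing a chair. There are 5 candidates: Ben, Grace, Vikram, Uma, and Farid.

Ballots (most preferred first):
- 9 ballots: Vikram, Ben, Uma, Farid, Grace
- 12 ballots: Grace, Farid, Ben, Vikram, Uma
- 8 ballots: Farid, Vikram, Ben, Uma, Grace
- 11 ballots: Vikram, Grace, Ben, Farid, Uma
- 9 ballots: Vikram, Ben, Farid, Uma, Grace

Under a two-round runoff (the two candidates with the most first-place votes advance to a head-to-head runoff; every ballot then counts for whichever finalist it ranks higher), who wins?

Vikram

Round 1 first-place votes: Ben 0, Grace 12, Vikram 29, Uma 0, Farid 8. Vikram and Grace advance.
Runoff: Vikram is ranked above Grace on 37 ballots, Grace above Vikram on 12.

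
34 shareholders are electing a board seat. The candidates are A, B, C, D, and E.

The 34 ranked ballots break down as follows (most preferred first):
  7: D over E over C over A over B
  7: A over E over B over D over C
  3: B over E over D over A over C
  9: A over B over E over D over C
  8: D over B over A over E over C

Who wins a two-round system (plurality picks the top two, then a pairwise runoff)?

Round 1 first-place votes: A 16, B 3, C 0, D 15, E 0. A and D advance.
Runoff: A is ranked above D on 16 ballots, D above A on 18.

D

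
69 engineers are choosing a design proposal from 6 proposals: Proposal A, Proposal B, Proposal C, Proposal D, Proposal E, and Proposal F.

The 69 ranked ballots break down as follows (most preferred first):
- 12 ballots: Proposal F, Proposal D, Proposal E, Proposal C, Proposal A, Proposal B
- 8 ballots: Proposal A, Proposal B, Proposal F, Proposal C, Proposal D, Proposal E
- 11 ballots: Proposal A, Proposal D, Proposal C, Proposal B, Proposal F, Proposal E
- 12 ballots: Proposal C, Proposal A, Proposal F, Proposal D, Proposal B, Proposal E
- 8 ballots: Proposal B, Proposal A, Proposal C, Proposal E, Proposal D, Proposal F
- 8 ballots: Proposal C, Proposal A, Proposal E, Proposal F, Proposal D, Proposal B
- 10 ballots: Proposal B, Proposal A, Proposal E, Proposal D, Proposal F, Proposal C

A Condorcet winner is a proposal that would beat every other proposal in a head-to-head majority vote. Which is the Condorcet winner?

Proposal A vs Proposal B: 51–18
Proposal A vs Proposal C: 37–32
Proposal A vs Proposal D: 57–12
Proposal A vs Proposal E: 57–12
Proposal A vs Proposal F: 57–12
Proposal A beats every other proposal.

Proposal A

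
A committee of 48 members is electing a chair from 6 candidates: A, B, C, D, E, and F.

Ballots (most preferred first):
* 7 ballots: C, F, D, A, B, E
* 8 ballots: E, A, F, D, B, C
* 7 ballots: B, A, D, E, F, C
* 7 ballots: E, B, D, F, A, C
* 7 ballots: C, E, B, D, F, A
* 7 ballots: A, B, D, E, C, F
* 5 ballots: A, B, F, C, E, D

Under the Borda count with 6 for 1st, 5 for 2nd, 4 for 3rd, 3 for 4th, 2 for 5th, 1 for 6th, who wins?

B

A: 7×3 + 8×5 + 7×5 + 7×2 + 7×1 + 7×6 + 5×6 = 189
B: 7×2 + 8×2 + 7×6 + 7×5 + 7×4 + 7×5 + 5×5 = 195
C: 7×6 + 8×1 + 7×1 + 7×1 + 7×6 + 7×2 + 5×3 = 135
D: 7×4 + 8×3 + 7×4 + 7×4 + 7×3 + 7×4 + 5×1 = 162
E: 7×1 + 8×6 + 7×3 + 7×6 + 7×5 + 7×3 + 5×2 = 184
F: 7×5 + 8×4 + 7×2 + 7×3 + 7×2 + 7×1 + 5×4 = 143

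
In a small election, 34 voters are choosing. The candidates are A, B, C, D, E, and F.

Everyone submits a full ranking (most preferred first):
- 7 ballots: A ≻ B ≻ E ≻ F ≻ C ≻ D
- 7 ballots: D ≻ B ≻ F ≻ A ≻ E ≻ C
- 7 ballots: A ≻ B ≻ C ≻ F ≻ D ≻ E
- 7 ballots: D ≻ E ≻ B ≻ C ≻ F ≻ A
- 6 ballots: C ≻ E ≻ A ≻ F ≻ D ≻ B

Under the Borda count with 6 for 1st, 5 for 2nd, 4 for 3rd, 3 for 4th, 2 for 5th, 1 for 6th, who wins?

B

A: 7×6 + 7×3 + 7×6 + 7×1 + 6×4 = 136
B: 7×5 + 7×5 + 7×5 + 7×4 + 6×1 = 139
C: 7×2 + 7×1 + 7×4 + 7×3 + 6×6 = 106
D: 7×1 + 7×6 + 7×2 + 7×6 + 6×2 = 117
E: 7×4 + 7×2 + 7×1 + 7×5 + 6×5 = 114
F: 7×3 + 7×4 + 7×3 + 7×2 + 6×3 = 102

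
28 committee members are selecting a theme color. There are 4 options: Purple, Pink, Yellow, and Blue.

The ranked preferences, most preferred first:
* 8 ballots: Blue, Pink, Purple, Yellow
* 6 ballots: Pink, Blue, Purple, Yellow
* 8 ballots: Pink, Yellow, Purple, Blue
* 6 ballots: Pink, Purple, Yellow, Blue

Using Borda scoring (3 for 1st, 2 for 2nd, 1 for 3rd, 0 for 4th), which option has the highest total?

Pink

Purple: 8×1 + 6×1 + 8×1 + 6×2 = 34
Pink: 8×2 + 6×3 + 8×3 + 6×3 = 76
Yellow: 8×0 + 6×0 + 8×2 + 6×1 = 22
Blue: 8×3 + 6×2 + 8×0 + 6×0 = 36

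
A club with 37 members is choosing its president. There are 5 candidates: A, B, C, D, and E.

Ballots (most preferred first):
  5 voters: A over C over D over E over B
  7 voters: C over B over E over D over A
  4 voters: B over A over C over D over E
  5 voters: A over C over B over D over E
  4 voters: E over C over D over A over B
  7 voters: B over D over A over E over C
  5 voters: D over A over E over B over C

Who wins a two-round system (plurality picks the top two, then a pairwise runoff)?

A

Round 1 first-place votes: A 10, B 11, C 7, D 5, E 4. B and A advance.
Runoff: B is ranked above A on 18 ballots, A above B on 19.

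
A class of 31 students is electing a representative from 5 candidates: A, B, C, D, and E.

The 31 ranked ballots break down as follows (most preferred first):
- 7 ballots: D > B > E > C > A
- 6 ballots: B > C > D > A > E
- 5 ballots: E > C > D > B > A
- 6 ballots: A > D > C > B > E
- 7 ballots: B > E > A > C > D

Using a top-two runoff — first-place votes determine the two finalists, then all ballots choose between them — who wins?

D

Round 1 first-place votes: A 6, B 13, C 0, D 7, E 5. B and D advance.
Runoff: B is ranked above D on 13 ballots, D above B on 18.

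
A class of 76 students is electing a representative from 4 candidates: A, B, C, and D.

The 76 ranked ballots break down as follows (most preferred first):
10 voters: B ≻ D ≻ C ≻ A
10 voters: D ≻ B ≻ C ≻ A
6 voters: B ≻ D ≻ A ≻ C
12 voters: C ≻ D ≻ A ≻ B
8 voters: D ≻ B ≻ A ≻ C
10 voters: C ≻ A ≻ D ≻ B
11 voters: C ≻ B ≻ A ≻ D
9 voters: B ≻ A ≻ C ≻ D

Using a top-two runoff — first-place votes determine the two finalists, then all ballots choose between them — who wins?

Round 1 first-place votes: A 0, B 25, C 33, D 18. C and B advance.
Runoff: C is ranked above B on 33 ballots, B above C on 43.

B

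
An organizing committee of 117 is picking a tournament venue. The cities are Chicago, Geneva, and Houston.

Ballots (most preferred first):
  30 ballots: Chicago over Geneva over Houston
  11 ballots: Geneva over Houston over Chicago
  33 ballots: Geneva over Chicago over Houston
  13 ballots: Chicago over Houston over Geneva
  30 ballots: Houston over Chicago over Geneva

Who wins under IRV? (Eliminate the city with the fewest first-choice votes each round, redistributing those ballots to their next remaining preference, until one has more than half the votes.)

Round 1: Chicago 43, Geneva 44, Houston 30. Houston eliminated.
Round 2: Chicago 73, Geneva 44. Chicago has a majority (≥59).

Chicago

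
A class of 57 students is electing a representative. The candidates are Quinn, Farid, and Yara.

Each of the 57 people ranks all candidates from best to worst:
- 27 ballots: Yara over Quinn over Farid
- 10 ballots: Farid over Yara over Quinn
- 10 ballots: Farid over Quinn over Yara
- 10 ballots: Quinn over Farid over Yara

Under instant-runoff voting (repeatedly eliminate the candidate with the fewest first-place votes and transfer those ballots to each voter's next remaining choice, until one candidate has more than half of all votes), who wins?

Farid

Round 1: Quinn 10, Farid 20, Yara 27. Quinn eliminated.
Round 2: Farid 30, Yara 27. Farid has a majority (≥29).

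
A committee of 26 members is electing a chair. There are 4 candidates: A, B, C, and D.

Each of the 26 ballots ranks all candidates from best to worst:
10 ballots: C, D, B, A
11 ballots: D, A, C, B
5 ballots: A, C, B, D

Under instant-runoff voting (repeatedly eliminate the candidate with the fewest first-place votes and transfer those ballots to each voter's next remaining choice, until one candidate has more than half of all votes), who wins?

Round 1: A 5, B 0, C 10, D 11. B eliminated.
Round 2: A 5, C 10, D 11. A eliminated.
Round 3: C 15, D 11. C has a majority (≥14).

C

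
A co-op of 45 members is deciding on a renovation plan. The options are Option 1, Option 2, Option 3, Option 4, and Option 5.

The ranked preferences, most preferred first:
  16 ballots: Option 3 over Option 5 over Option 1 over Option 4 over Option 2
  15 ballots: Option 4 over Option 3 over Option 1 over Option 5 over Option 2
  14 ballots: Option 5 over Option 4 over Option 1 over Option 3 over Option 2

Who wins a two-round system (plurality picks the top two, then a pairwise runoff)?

Option 4

Round 1 first-place votes: Option 1 0, Option 2 0, Option 3 16, Option 4 15, Option 5 14. Option 3 and Option 4 advance.
Runoff: Option 3 is ranked above Option 4 on 16 ballots, Option 4 above Option 3 on 29.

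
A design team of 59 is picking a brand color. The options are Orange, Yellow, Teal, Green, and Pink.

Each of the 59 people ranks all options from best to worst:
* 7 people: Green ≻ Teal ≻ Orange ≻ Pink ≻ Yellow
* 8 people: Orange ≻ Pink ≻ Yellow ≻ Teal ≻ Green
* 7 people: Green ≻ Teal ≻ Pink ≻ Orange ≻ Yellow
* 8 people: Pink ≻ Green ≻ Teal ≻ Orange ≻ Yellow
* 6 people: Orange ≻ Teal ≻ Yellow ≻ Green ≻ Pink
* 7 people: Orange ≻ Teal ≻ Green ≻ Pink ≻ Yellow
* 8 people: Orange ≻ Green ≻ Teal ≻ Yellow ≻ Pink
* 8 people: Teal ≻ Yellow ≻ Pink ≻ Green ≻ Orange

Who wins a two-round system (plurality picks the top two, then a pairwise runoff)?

Round 1 first-place votes: Orange 29, Yellow 0, Teal 8, Green 14, Pink 8. Orange and Green advance.
Runoff: Orange is ranked above Green on 29 ballots, Green above Orange on 30.

Green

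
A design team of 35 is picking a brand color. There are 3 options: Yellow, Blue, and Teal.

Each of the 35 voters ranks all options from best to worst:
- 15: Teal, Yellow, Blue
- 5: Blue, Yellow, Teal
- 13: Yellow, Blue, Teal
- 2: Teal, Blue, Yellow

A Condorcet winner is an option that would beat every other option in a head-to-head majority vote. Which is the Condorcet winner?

Yellow

Yellow vs Blue: 28–7
Yellow vs Teal: 18–17
Yellow beats every other option.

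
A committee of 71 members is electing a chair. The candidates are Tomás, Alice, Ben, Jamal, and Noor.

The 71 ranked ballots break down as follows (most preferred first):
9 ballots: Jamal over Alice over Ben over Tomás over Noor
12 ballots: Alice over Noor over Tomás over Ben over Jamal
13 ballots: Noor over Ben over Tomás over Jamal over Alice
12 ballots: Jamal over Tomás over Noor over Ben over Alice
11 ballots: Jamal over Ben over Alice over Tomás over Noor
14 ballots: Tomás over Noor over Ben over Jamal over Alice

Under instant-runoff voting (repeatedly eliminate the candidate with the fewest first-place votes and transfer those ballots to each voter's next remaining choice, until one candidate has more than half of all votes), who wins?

Noor

Round 1: Tomás 14, Alice 12, Ben 0, Jamal 32, Noor 13. Ben eliminated.
Round 2: Tomás 14, Alice 12, Jamal 32, Noor 13. Alice eliminated.
Round 3: Tomás 14, Jamal 32, Noor 25. Tomás eliminated.
Round 4: Jamal 32, Noor 39. Noor has a majority (≥36).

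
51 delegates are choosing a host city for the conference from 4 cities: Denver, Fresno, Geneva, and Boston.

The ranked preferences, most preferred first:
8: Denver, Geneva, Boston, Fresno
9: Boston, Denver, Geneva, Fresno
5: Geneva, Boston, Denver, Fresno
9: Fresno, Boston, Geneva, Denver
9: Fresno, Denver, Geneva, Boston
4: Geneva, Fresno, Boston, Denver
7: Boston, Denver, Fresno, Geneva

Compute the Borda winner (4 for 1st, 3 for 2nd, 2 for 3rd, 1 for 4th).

Boston

Denver: 8×4 + 9×3 + 5×2 + 9×1 + 9×3 + 4×1 + 7×3 = 130
Fresno: 8×1 + 9×1 + 5×1 + 9×4 + 9×4 + 4×3 + 7×2 = 120
Geneva: 8×3 + 9×2 + 5×4 + 9×2 + 9×2 + 4×4 + 7×1 = 121
Boston: 8×2 + 9×4 + 5×3 + 9×3 + 9×1 + 4×2 + 7×4 = 139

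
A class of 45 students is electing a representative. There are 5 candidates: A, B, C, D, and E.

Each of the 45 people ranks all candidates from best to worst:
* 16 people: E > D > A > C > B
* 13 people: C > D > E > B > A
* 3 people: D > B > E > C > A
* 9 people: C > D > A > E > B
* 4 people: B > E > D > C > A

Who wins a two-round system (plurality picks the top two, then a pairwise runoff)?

Round 1 first-place votes: A 0, B 4, C 22, D 3, E 16. C and E advance.
Runoff: C is ranked above E on 22 ballots, E above C on 23.

E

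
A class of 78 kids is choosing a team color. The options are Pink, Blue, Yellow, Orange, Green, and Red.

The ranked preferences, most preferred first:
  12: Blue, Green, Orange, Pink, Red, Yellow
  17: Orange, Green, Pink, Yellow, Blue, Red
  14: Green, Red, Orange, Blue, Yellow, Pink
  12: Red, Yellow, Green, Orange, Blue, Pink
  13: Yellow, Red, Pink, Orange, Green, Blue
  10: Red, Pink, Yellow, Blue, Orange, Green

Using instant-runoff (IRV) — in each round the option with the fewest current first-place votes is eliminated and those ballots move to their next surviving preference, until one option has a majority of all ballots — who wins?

Round 1: Pink 0, Blue 12, Yellow 13, Orange 17, Green 14, Red 22. Pink eliminated.
Round 2: Blue 12, Yellow 13, Orange 17, Green 14, Red 22. Blue eliminated.
Round 3: Yellow 13, Orange 17, Green 26, Red 22. Yellow eliminated.
Round 4: Orange 17, Green 26, Red 35. Orange eliminated.
Round 5: Green 43, Red 35. Green has a majority (≥40).

Green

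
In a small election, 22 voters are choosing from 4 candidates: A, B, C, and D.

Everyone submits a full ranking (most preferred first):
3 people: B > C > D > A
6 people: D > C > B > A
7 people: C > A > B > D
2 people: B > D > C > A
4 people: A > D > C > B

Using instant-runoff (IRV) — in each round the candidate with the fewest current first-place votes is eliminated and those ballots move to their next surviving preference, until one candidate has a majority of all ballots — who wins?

D

Round 1: A 4, B 5, C 7, D 6. A eliminated.
Round 2: B 5, C 7, D 10. B eliminated.
Round 3: C 10, D 12. D has a majority (≥12).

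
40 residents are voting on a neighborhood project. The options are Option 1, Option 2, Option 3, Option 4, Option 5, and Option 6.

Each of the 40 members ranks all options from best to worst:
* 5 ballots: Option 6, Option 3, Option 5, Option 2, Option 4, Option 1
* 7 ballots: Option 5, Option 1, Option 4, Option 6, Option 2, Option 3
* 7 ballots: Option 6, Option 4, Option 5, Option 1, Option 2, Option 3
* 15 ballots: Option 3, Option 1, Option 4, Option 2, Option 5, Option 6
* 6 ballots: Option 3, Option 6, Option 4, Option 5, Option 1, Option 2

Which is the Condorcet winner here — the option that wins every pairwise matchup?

Option 3 vs Option 1: 26–14
Option 3 vs Option 2: 26–14
Option 3 vs Option 4: 26–14
Option 3 vs Option 5: 26–14
Option 3 vs Option 6: 21–19
Option 3 beats every other option.

Option 3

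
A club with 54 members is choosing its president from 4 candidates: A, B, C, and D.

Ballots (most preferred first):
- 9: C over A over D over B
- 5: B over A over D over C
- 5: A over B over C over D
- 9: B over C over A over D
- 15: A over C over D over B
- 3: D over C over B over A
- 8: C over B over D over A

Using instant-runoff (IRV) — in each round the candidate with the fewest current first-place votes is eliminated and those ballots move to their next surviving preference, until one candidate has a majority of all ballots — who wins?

Round 1: A 20, B 14, C 17, D 3. D eliminated.
Round 2: A 20, B 14, C 20. B eliminated.
Round 3: A 25, C 29. C has a majority (≥28).

C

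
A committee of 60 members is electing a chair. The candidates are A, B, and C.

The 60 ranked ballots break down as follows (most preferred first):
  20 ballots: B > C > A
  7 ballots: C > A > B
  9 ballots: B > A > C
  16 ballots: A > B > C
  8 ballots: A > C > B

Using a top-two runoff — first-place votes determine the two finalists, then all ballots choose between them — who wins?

A

Round 1 first-place votes: A 24, B 29, C 7. B and A advance.
Runoff: B is ranked above A on 29 ballots, A above B on 31.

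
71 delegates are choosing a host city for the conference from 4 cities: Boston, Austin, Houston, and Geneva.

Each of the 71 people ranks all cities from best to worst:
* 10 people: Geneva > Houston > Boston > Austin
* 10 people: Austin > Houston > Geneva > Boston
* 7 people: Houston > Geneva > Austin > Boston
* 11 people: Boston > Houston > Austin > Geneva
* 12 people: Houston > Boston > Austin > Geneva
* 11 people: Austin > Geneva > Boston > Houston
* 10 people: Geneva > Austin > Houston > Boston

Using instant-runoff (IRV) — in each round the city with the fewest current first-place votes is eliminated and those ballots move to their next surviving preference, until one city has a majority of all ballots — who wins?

Houston

Round 1: Boston 11, Austin 21, Houston 19, Geneva 20. Boston eliminated.
Round 2: Austin 21, Houston 30, Geneva 20. Geneva eliminated.
Round 3: Austin 31, Houston 40. Houston has a majority (≥36).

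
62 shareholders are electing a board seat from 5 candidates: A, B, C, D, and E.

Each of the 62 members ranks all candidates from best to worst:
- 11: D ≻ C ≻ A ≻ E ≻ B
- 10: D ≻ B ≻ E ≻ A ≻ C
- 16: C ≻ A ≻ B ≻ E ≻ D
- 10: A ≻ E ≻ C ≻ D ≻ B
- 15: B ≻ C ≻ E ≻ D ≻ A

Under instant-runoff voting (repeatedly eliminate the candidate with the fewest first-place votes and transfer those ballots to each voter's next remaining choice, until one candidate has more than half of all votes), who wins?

C

Round 1: A 10, B 15, C 16, D 21, E 0. E eliminated.
Round 2: A 10, B 15, C 16, D 21. A eliminated.
Round 3: B 15, C 26, D 21. B eliminated.
Round 4: C 41, D 21. C has a majority (≥32).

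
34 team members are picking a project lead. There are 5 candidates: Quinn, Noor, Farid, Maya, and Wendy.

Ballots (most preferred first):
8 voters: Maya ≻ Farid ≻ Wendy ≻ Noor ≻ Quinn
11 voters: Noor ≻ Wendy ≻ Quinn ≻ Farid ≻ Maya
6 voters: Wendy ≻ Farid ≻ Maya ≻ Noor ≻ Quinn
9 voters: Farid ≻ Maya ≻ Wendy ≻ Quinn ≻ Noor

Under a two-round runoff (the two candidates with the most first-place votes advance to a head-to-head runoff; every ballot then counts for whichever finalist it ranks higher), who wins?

Round 1 first-place votes: Quinn 0, Noor 11, Farid 9, Maya 8, Wendy 6. Noor and Farid advance.
Runoff: Noor is ranked above Farid on 11 ballots, Farid above Noor on 23.

Farid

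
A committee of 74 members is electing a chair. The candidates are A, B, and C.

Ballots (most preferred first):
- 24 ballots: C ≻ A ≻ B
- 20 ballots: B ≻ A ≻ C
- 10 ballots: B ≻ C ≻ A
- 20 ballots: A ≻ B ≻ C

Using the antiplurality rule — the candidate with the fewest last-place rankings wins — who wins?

Last-place votes: A 10, B 24, C 40.

A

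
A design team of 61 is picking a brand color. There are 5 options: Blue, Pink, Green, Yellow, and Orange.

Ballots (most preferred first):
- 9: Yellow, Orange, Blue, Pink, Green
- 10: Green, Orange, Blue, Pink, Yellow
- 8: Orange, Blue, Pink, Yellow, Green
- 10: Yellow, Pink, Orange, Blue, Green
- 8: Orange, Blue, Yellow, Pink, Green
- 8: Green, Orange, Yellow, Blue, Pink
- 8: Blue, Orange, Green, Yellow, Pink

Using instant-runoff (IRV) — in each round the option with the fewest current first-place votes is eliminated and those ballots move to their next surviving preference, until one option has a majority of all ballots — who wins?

Round 1: Blue 8, Pink 0, Green 18, Yellow 19, Orange 16. Pink eliminated.
Round 2: Blue 8, Green 18, Yellow 19, Orange 16. Blue eliminated.
Round 3: Green 18, Yellow 19, Orange 24. Green eliminated.
Round 4: Yellow 19, Orange 42. Orange has a majority (≥31).

Orange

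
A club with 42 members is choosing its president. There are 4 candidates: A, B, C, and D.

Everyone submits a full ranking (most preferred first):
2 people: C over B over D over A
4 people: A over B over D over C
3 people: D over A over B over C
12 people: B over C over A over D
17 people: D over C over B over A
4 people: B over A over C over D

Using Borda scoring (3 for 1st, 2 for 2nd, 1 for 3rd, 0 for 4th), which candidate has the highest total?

B

A: 2×0 + 4×3 + 3×2 + 12×1 + 17×0 + 4×2 = 38
B: 2×2 + 4×2 + 3×1 + 12×3 + 17×1 + 4×3 = 80
C: 2×3 + 4×0 + 3×0 + 12×2 + 17×2 + 4×1 = 68
D: 2×1 + 4×1 + 3×3 + 12×0 + 17×3 + 4×0 = 66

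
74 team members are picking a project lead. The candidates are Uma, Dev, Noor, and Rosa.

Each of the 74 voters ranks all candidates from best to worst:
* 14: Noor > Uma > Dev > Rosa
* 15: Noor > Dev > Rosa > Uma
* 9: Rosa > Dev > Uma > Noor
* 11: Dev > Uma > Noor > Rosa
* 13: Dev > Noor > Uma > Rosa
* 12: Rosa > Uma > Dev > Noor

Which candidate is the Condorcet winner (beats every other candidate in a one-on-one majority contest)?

Dev

Dev vs Uma: 48–26
Dev vs Noor: 45–29
Dev vs Rosa: 53–21
Dev beats every other candidate.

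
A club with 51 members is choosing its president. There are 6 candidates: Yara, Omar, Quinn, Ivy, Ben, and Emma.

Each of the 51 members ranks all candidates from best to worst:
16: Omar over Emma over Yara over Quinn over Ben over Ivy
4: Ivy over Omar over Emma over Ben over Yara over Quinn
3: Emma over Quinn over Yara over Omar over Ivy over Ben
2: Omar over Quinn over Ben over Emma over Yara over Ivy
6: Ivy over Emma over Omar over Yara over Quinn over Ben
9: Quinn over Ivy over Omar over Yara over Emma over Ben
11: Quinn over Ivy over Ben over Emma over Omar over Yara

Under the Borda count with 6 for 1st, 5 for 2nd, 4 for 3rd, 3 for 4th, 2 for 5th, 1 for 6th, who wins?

Omar

Yara: 16×4 + 4×2 + 3×4 + 2×2 + 6×3 + 9×3 + 11×1 = 144
Omar: 16×6 + 4×5 + 3×3 + 2×6 + 6×4 + 9×4 + 11×2 = 219
Quinn: 16×3 + 4×1 + 3×5 + 2×5 + 6×2 + 9×6 + 11×6 = 209
Ivy: 16×1 + 4×6 + 3×2 + 2×1 + 6×6 + 9×5 + 11×5 = 184
Ben: 16×2 + 4×3 + 3×1 + 2×4 + 6×1 + 9×1 + 11×4 = 114
Emma: 16×5 + 4×4 + 3×6 + 2×3 + 6×5 + 9×2 + 11×3 = 201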